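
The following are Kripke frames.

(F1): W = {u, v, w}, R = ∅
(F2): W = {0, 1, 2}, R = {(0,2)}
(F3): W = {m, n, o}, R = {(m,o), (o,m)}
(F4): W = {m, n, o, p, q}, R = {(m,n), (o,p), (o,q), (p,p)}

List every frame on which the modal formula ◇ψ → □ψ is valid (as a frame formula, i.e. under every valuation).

This is the axiom for partial functionality; its first-order frame correspondent is ∀x ∀y ∀z (Rxy ∧ Rxz → y = z).
(F1): holds.
(F2): holds.
(F3): holds.
(F4): fails — o sees both p and q.
Valid on: (F1), (F2), (F3).

(F1), (F2), (F3)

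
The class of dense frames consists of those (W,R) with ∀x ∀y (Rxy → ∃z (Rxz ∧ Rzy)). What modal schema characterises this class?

This is density; the standard corresponding axiom is C4: □□r → □r.

□□r → □r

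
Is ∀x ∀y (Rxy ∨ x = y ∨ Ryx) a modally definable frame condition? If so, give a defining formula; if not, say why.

No

Modal frame validity is preserved under disjoint unions.
Take 3 disjoint single-world reflexive frames: each is trivially connected, but their disjoint union has 3 worlds with no edge between distinct components, so it is not connected.
Hence connectedness of R is not modally definable.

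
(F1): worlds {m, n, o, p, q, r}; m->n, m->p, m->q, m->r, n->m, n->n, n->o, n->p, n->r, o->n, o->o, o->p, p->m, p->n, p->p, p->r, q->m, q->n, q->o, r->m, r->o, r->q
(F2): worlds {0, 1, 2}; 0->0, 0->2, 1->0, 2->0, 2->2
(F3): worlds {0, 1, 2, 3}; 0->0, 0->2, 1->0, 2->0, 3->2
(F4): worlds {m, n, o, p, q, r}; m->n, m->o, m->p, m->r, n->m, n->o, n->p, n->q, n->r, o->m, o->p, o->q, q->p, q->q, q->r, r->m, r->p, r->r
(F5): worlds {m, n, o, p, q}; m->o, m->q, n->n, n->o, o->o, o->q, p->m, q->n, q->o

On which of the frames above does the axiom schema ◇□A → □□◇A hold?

Frame correspondent (Sahlqvist): ∀x ∀y ∀z ((xRy ∧ xR²z) → ∃w (yRw ∧ zRw)) — i.e. a generalized confluence (Geach) condition.
(F1): ✓.
(F2): ✓.
(F3): ✓.
(F4): fails — mRn, mR²p but no w with nRw and pRw.
(F5): ✓.

(F1), (F2), (F3), (F5)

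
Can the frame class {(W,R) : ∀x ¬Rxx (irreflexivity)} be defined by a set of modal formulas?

Any modally definable frame class is closed under surjective bounded morphisms.
The 2-cycle (worlds 0,1 with 0→1→0) is irreflexive, and the map sending every world to a single reflexive point • is a surjective bounded morphism (forth: every edge maps to (•,•); back: every world has a successor). So any modal formula valid on the 2-cycle is also valid on the reflexive point, which is not irreflexive.
Hence irreflexivity is not modally definable.

Not definable by any modal formula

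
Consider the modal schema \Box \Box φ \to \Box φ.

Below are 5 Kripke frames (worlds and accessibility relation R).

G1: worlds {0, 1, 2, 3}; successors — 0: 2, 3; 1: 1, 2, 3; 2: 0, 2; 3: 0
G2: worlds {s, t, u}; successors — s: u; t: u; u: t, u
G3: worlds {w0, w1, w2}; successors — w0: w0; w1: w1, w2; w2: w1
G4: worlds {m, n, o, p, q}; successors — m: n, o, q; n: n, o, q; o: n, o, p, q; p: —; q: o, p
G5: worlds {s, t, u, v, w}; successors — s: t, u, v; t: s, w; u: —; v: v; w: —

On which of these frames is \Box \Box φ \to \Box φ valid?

G2, G3, G4

This is the axiom for density; its first-order frame correspondent is \forall x \forall y (Rxy \to \exists z (Rxz \wedge Rzy)).
G1: fails — R03 but no z with R0z and Rz3.
G2: condition met.
G3: condition met.
G4: condition met.
G5: fails — Rts but no z with Rtz and Rzs.
Valid on: G2, G3, G4.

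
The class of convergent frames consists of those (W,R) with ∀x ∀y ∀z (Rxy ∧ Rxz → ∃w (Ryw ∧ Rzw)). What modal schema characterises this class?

The condition is convergence. The .2 schema ◇□q → □◇q defines it.
Suppose ◇□q→□◇q is valid. Take Rxy, Rxz and set V(q)={w : Ryw}. Then □q at y so ◇□q at x, so □◇q at x, so ◇q at z, giving w with Rzw and Ryw.

◇□q → □◇q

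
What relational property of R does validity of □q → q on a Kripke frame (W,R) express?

Suppose □q→q is valid. At any x set V(q)={w : Rxw}. Then □q holds at x, so q holds at x, i.e. Rxx.

Reflexivity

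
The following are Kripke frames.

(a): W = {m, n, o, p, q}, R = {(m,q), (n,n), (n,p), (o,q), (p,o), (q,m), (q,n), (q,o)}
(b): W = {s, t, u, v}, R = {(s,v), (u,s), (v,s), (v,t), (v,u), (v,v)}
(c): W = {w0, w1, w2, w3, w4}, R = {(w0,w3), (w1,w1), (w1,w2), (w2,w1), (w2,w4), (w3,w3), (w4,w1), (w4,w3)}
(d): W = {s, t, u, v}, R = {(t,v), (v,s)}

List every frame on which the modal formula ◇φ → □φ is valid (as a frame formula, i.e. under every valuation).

(d)

This is the axiom for partial functionality; its first-order frame correspondent is ∀x ∀y ∀z (Rxy ∧ Rxz → y = z).
(a): fails — n sees both n and p.
(b): fails — v sees both s and t.
(c): fails — w1 sees both w1 and w2.
(d): holds.
Valid on: (d).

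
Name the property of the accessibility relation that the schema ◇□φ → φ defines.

Equivalently (dual form): φ → □◇φ.
Suppose φ→□◇φ is valid. Take Rxy and set V(φ)={x}. Then φ at x, so □◇φ at x, so ◇φ at y, so some z with Ryz has φ; z=x, i.e. Ryx.
Conversely, any frame satisfying ∀x ∀y (Rxy → Ryx) validates the schema.
Frame condition: ∀x ∀y (Rxy → Ryx).

symmetry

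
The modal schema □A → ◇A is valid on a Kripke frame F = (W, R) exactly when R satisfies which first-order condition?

Suppose □A→◇A is valid. At any x set V(A)=W. Then □A at x, so ◇A at x, so x has a successor.
Conversely, on a frame with seriality the schema holds at every world under every valuation.
So the correspondent is seriality.

Seriality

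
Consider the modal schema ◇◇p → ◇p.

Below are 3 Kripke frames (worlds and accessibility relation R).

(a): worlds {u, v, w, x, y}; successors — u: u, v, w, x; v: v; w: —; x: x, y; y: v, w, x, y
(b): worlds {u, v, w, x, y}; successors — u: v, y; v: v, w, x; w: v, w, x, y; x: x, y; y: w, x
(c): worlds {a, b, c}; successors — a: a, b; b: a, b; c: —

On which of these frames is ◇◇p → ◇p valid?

(c)

This is the axiom for transitivity; its first-order frame correspondent is ∀x ∀y ∀z (Rxy ∧ Ryz → Rxz).
(a): fails — Rux and Rxy but not Ruy.
(b): fails — Ruv and Rvw but not Ruw.
(c): ✓.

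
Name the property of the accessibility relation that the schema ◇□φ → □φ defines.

This is a form of the 5 axiom.
It corresponds to the Euclidean property: ∀x ∀y ∀z (Rxy ∧ Rxz → Ryz).

the Euclidean property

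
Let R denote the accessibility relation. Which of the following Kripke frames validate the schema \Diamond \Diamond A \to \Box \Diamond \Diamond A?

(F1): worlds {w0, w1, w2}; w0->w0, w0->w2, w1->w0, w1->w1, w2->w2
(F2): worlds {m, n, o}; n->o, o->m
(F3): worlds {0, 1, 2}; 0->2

The schema corresponds to a generalized confluence (Geach) condition: \forall x \forall y \forall z ((x R^2 y \wedge xRz) \to \exists w (y = w \wedge z R^2 w)).
(F1): fails — w0R²w0, w0Rw2 but no w with w0=w and w2R²w.
(F2): fails — nR²m, nRo but no w with m=w and oR²w.
(F3): satisfies the condition.

(F3)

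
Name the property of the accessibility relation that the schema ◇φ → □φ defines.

partial functionality: ∀x ∀y ∀z (Rxy ∧ Rxz → y = z)

Suppose ◇φ→□φ is valid. Take Rxy, Rxz and set V(φ)={y}. Then ◇φ at x, so □φ at x, so φ at z, i.e. z=y.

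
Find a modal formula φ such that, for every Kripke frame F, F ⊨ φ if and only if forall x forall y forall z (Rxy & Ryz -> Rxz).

A defining formula is □r → □□r (the 4 axiom).
Suppose □r→□□r is valid. Take Rxy, Ryz and set V(r)={w : Rxw}. Then □r at x, so □□r at x, so □r at y, so r at z, i.e. Rxz.

□r → □□r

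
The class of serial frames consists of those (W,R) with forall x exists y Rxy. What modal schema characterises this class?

□r → ◇r

This is seriality; the standard corresponding axiom is D: □r → ◇r.
Suppose □r→◇r is valid. At any x set V(r)=W. Then □r at x, so ◇r at x, so x has a successor.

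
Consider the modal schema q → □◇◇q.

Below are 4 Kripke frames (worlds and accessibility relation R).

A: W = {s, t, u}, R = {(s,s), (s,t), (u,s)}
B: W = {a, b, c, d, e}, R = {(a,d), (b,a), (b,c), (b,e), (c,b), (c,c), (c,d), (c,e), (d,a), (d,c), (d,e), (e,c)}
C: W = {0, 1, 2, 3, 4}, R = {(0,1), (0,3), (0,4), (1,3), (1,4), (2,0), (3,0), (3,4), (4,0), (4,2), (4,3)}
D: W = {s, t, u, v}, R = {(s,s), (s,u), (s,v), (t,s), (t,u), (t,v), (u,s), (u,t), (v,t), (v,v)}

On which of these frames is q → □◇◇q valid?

C

Frame correspondent (Sahlqvist): ∀x ∀z (xRz → ∃w (x = w ∧ zR²w)) — i.e. a generalized confluence (Geach) condition.
A: fails — sRt but no w with s=w and tR²w.
B: fails — aRd but no w with a=w and dR²w.
C: satisfies the condition.
D: fails — tRu but no w with t=w and uR²w.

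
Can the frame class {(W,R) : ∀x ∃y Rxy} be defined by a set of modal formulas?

This is a Sahlqvist condition; the D axiom □q → ◇q defines it.
Suppose □q→◇q is valid. At any x set V(q)=W. Then □q at x, so ◇q at x, so x has a successor.

Yes — defined by □q → ◇q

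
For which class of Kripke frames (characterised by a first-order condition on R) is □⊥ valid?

emptiness of R: ∀x ∀y ¬Rxy

□⊥ is valid iff no world has any successor (otherwise □⊥ fails at any world with one).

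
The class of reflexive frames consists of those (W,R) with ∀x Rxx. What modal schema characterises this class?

□ψ → ψ

This is reflexivity; the standard corresponding axiom is T: □ψ → ψ.
Suppose □ψ→ψ is valid. At any x set V(ψ)={w : Rxw}. Then □ψ holds at x, so ψ holds at x, i.e. Rxx.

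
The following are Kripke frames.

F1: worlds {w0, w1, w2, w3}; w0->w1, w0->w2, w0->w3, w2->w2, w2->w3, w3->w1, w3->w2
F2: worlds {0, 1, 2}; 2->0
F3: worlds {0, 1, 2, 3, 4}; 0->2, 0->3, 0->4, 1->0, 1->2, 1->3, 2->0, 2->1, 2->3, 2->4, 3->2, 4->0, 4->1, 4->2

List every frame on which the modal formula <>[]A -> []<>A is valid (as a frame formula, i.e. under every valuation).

none

This is the axiom for convergence; its first-order frame correspondent is forall x forall y forall z (Rxy & Rxz -> exists w (Ryw & Rzw)).
F1: fails — Rw0w1 and Rw0w1 but w1 and w1 have no common successor.
F2: fails — R20 and R20 but 0 and 0 have no common successor.
F3: fails — R02 and R03 but 2 and 3 have no common successor.
Valid on no frame.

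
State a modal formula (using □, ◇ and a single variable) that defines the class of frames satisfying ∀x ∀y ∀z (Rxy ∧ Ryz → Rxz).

□p → □□p

The condition is transitivity. The 4 schema □p → □□p defines it.
Suppose □p→□□p is valid. Take Rxy, Ryz and set V(p)={w : Rxw}. Then □p at x, so □□p at x, so □p at y, so p at z, i.e. Rxz.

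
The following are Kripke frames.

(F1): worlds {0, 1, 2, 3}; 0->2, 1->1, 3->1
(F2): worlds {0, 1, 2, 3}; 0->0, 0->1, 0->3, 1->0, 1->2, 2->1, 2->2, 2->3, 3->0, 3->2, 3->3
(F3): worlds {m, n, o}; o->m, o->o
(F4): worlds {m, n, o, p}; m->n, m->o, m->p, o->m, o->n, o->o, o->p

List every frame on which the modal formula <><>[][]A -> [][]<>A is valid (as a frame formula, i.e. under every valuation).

The schema corresponds to a generalized confluence (Geach) condition: forall x forall y forall z ((x R^2 y & x R^2 z) -> exists w (y R^2 w & zRw)).
(F1): ✓.
(F2): ✓.
(F3): fails — oR²m, oR²m but no w with mR²w and mRw.
(F4): fails — mR²m, mR²n but no w with mR²w and nRw.
Valid on: (F1), (F2).

(F1), (F2)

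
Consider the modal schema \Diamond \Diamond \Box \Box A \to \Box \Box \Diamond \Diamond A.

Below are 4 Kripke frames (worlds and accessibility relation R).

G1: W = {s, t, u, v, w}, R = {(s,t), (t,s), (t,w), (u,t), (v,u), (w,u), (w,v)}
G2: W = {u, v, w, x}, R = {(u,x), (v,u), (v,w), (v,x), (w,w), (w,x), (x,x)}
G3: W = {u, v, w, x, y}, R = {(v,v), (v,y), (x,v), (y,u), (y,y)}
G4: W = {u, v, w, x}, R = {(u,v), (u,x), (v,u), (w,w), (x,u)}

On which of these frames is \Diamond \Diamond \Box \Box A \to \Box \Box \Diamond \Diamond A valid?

G2, G4

The schema corresponds to a generalized confluence (Geach) condition: \forall x \forall y \forall z ((x R^2 y \wedge x R^2 z) \to \exists w (y R^2 w \wedge z R^2 w)).
G1: fails — sR²s, sR²w but no w* with sR²w* and wR²w*.
G2: condition met.
G3: fails — vR²u, vR²u but no t with uR²t and uR²t.
G4: condition met.
Valid on: G2, G4.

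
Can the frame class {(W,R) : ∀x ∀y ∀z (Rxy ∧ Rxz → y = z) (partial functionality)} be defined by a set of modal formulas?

This is a Sahlqvist condition; the CD axiom ◇p → □p defines it.

Yes, by ◇p → □p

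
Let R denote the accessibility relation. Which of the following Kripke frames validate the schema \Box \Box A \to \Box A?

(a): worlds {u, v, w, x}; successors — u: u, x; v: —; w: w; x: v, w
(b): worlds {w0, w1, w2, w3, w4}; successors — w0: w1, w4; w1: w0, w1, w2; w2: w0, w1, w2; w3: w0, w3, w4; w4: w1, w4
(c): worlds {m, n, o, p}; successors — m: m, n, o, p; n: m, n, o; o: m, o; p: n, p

(b), (c)

Frame correspondent (Sahlqvist): \forall x \forall y (Rxy \to \exists z (Rxz \wedge Rzy)) — i.e. density.
(a): fails — Rxv but no z with Rxz and Rzv.
(b): holds.
(c): holds.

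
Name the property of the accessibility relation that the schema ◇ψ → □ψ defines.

partial functionality

Suppose ◇ψ→□ψ is valid. Take Rxy, Rxz and set V(ψ)={y}. Then ◇ψ at x, so □ψ at x, so ψ at z, i.e. z=y.
The converse is a direct semantic check.
Frame condition: ∀x ∀y ∀z (Rxy ∧ Rxz → y = z).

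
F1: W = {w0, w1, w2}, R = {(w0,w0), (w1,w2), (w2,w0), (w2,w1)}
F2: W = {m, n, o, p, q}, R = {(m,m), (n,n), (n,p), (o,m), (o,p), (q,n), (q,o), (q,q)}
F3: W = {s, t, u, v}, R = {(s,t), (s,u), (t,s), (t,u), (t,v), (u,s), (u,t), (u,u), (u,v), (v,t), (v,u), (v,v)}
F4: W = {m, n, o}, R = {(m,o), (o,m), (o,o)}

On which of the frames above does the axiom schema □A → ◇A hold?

F1, F3

The schema corresponds to seriality: ∀x ∃y Rxy.
F1: satisfies the condition.
F2: fails — world p has no successor.
F3: satisfies the condition.
F4: fails — world n has no successor.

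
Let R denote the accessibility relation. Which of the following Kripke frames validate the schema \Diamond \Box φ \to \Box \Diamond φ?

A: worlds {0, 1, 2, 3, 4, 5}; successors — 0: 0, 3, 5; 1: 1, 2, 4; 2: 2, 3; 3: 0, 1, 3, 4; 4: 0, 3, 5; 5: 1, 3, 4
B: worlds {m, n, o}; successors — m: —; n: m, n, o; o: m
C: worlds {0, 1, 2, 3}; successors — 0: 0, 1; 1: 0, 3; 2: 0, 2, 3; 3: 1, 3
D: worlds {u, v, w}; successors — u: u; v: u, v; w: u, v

C, D

This is the axiom for convergence; its first-order frame correspondent is \forall x \forall y \forall z (Rxy \wedge Rxz \to \exists w (Ryw \wedge Rzw)).
A: fails — R11 and R14 but 1 and 4 have no common successor.
B: fails — Rnn and Rnm but n and m have no common successor.
C: holds.
D: holds.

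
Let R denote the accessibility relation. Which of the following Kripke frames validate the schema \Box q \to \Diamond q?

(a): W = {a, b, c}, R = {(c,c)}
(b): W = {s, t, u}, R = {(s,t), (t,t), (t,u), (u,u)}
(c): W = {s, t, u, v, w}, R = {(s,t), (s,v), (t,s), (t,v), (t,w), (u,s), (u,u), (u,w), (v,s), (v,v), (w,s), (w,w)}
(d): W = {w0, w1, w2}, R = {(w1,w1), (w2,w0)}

Frame correspondent (Sahlqvist): \forall x \exists y Rxy — i.e. seriality.
(a): fails — world a has no successor.
(b): ✓.
(c): ✓.
(d): fails — world w0 has no successor.

(b), (c)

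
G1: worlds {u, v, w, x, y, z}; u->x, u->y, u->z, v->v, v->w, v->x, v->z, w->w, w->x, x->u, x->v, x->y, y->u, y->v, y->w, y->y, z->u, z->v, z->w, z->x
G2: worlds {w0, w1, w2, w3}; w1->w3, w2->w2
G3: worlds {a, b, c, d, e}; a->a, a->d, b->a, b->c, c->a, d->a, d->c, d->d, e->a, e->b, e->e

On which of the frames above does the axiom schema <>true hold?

G1, G3

Frame correspondent (Sahlqvist): forall x exists y Rxy — i.e. seriality.
G1: ✓.
G2: fails — world w0 has no successor.
G3: ✓.
Valid on: G1, G3.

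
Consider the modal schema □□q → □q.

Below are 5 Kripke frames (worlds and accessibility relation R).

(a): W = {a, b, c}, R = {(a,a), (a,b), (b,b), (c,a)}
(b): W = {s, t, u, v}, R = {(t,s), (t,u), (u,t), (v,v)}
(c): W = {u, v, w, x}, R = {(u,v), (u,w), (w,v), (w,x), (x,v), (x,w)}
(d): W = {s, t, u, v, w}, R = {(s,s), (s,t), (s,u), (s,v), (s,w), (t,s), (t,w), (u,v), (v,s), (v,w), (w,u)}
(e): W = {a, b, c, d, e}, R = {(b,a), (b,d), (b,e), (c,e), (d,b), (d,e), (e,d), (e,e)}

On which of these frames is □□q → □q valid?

Frame correspondent (Sahlqvist): ∀x ∀y (Rxy → ∃z (Rxz ∧ Rzy)) — i.e. density.
(a): ✓.
(b): fails — Rtu but no z with Rtz and Rzu.
(c): fails — Rxw but no z with Rxz and Rzw.
(d): fails — Ruv but no z with Ruz and Rzv.
(e): fails — Rba but no z with Rbz and Rza.

(a)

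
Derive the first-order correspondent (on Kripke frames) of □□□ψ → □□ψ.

∀x ∀z (xR²z → ∃w (xR³w ∧ z = w))

This is a Sahlqvist (Geach-type) schema ◇^0□^3ψ → □^2◇^0ψ.
First-order correspondent: ∀x ∀z (xR²z → ∃w (xR³w ∧ z = w)).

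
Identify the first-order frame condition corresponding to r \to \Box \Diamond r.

Suppose r→□◇r is valid. Take Rxy and set V(r)={x}. Then r at x, so □◇r at x, so ◇r at y, so some z with Ryz has r; z=x, i.e. Ryx.
Conversely, on a frame with symmetry the schema holds at every world under every valuation.
So the correspondent is symmetry.

Symmetry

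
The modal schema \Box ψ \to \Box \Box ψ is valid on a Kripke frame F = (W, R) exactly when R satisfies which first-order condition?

Transitivity

Suppose □ψ→□□ψ is valid. Take Rxy, Ryz and set V(ψ)={w : Rxw}. Then □ψ at x, so □□ψ at x, so □ψ at y, so ψ at z, i.e. Rxz.
The converse is a direct semantic check.
Frame condition: \forall x \forall y \forall z (Rxy \wedge Ryz \to Rxz).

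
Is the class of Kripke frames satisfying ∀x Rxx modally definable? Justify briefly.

This is a Sahlqvist condition; the T axiom □p → p defines it.
Suppose □p→p is valid. At any x set V(p)={w : Rxw}. Then □p holds at x, so p holds at x, i.e. Rxx.

Yes — defined by □p → p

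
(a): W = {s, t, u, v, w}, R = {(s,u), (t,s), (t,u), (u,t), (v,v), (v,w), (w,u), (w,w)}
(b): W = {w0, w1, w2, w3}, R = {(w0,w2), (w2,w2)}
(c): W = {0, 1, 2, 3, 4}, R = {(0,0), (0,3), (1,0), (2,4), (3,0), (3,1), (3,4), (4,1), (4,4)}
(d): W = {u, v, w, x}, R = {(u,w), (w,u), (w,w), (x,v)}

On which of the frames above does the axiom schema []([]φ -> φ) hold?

Frame correspondent (Sahlqvist): forall x forall y (Rxy -> Ryy) — i.e. shift-reflexivity.
(a): fails — Rwu but not Ruu.
(b): holds.
(c): fails — R31 but not R11.
(d): fails — Rwu but not Ruu.
Valid on: (b).

(b)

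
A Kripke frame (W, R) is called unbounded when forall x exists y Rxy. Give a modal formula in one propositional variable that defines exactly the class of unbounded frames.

This is seriality; the standard corresponding axiom is D: □q → ◇q.
Suppose □q→◇q is valid. At any x set V(q)=W. Then □q at x, so ◇q at x, so x has a successor.

□q → ◇q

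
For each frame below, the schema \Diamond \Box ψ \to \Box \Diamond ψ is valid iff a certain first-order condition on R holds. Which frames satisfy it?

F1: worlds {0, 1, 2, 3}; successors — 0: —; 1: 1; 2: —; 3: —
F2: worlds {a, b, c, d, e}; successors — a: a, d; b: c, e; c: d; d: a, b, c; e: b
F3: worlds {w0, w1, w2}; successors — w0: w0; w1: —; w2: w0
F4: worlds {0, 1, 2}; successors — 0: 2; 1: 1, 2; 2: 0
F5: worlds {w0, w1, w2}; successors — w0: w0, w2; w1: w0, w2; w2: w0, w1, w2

Frame correspondent (Sahlqvist): \forall x \forall y \forall z (Rxy \wedge Rxz \to \exists w (Ryw \wedge Rzw)) — i.e. convergence.
F1: satisfies the condition.
F2: fails — Rbc and Rbe but c and e have no common successor.
F3: satisfies the condition.
F4: fails — R12 and R11 but 2 and 1 have no common successor.
F5: satisfies the condition.

F1, F3, F5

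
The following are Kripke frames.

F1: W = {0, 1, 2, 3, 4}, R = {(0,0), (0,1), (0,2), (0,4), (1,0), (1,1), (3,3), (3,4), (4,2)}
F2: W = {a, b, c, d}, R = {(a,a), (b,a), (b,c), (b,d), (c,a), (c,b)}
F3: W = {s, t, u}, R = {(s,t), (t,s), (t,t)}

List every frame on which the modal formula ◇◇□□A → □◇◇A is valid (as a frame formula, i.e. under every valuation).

The schema corresponds to a generalized confluence (Geach) condition: ∀x ∀y ∀z ((xR²y ∧ xRz) → ∃w (yR²w ∧ zR²w)).
F1: fails — 0R²0, 0R2 but no w with 0R²w and 2R²w.
F2: fails — bR²a, bRd but no w with aR²w and dR²w.
F3: satisfies the condition.
Valid on: F3.

F3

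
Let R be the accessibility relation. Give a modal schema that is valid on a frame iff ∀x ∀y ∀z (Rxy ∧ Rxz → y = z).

This is partial functionality; the standard corresponding axiom is CD: ◇ψ → □ψ.
Suppose ◇ψ→□ψ is valid. Take Rxy, Rxz and set V(ψ)={y}. Then ◇ψ at x, so □ψ at x, so ψ at z, i.e. z=y.

◇ψ → □ψ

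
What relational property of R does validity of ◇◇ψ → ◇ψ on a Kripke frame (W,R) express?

Transitivity

This schema is equivalent to the 4 axiom □ψ → □□ψ.
It corresponds to transitivity: ∀x ∀y ∀z (Rxy ∧ Ryz → Rxz).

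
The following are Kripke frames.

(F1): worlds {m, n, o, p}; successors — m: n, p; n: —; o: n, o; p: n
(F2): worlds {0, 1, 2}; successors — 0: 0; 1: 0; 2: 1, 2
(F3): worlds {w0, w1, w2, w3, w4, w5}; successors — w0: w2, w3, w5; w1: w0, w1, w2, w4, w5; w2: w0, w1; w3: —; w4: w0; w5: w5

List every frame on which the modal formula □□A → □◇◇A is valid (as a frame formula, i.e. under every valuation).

This is the axiom for a generalized confluence (Geach) condition; its first-order frame correspondent is ∀x ∀z (xRz → ∃w (xR²w ∧ zR²w)).
(F1): fails — mRn but no w with mR²w and nR²w.
(F2): satisfies the condition.
(F3): fails — w0Rw3 but no w with w0R²w and w3R²w.
Valid on: (F2).

(F2)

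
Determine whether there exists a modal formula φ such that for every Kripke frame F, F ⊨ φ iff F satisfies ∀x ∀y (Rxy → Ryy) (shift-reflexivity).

Yes — defined by □(□q → q)

The condition is shift-reflexivity. A defining modal formula is □(□q → q).
Suppose □(□q→q) is valid. Take Rxy and set V(q)={w : Ryw}. Then at y, □q holds; since □(□q→q) at x, □q→q at y, so q at y, i.e. Ryy.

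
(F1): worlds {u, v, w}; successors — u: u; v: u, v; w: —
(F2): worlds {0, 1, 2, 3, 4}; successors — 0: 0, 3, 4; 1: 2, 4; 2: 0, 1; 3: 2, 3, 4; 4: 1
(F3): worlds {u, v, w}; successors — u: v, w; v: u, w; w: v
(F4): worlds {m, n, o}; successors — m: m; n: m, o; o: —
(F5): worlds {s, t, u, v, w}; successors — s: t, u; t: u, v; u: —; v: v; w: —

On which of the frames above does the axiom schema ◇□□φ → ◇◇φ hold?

Frame correspondent (Sahlqvist): ∀x ∀y (xRy → ∃w (yR²w ∧ xR²w)) — i.e. a generalized confluence (Geach) condition.
(F1): satisfies the condition.
(F2): fails — 1R4 but no w with 4R²w and 1R²w.
(F3): satisfies the condition.
(F4): fails — nRo but no w with oR²w and nR²w.
(F5): fails — sRu but no w* with uR²w* and sR²w*.
Valid on: (F1), (F3).

(F1), (F3)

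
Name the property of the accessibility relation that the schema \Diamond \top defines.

◇⊤ holds at w iff w has a successor, so frame-validity of ◇⊤ is exactly seriality. Equivalently via □p → ◇p:
Suppose □p→◇p is valid. At any x set V(p)=W. Then □p at x, so ◇p at x, so x has a successor.
Conversely, on a frame with seriality the schema holds at every world under every valuation.
So the correspondent is seriality.

Seriality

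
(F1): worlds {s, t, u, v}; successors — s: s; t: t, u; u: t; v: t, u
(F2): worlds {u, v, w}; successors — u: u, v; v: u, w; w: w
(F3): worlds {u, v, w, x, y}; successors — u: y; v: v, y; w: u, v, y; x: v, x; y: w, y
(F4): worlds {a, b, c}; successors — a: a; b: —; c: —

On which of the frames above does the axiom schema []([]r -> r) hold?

Frame correspondent (Sahlqvist): forall x forall y (Rxy -> Ryy) — i.e. shift-reflexivity.
(F1): fails — Rvu but not Ruu.
(F2): fails — Ruv but not Rvv.
(F3): fails — Rwu but not Ruu.
(F4): holds.

(F4)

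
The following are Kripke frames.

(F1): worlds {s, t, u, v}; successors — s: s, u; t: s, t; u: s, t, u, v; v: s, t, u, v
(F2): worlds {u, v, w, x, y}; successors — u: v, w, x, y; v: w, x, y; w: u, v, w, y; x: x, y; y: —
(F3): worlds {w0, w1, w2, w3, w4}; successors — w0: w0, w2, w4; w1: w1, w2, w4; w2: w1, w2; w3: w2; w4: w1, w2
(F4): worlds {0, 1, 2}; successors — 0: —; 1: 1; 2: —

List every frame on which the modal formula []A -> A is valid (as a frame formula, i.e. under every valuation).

The schema corresponds to reflexivity: forall x Rxx.
(F1): condition met.
(F2): fails — world u does not see itself.
(F3): fails — world w3 does not see itself.
(F4): fails — world 0 does not see itself.

(F1)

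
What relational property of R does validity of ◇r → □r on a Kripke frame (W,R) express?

Partial functionality

Suppose ◇r→□r is valid. Take Rxy, Rxz and set V(r)={y}. Then ◇r at x, so □r at x, so r at z, i.e. z=y.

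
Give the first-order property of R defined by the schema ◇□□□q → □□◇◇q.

∀x ∀y ∀z ((xRy ∧ xR²z) → ∃w (yR³w ∧ zR²w))

This is a Sahlqvist (Geach-type) schema ◇^1□^3q → □^2◇^2q.
Minimal-valuation argument: fix x; take any y with xR^1y and any z with xR^2z. Set V(q) to the set of worlds R-reachable from y in exactly 3 steps. Then □^3q holds at y, so the antecedent holds at x; validity forces ◇^2q at z, giving a w with zR^2w and yR^3w.
First-order correspondent: ∀x ∀y ∀z ((xRy ∧ xR²z) → ∃w (yR³w ∧ zR²w)).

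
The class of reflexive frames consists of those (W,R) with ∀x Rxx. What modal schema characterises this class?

□p → p

This is reflexivity; the standard corresponding axiom is T: □p → p.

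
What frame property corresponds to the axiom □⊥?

emptiness of R: ∀x ∀y ¬Rxy

□⊥ is valid iff no world has any successor (otherwise □⊥ fails at any world with one).
Conversely, any frame satisfying ∀x ∀y ¬Rxy validates the schema.
So the correspondent is emptiness of R.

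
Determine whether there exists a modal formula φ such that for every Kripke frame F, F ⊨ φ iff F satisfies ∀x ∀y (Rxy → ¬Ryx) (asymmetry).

No

Modal frame validity is preserved under surjective bounded morphisms.
The 4-cycle (worlds s,t,u,v with s→t→u→v→s) is asymmetric. Mapping every world to a single reflexive point • is a surjective bounded morphism, and the reflexive point is not asymmetric (R•• but asymmetry requires ¬R••).
So the class is not modally definable.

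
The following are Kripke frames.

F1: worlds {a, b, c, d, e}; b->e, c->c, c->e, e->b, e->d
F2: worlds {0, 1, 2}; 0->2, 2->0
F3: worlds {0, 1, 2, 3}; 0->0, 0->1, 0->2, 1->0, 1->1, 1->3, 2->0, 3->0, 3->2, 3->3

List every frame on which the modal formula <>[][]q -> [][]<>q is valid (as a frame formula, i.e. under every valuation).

F2, F3

The schema corresponds to a generalized confluence (Geach) condition: forall x forall y forall z ((xRy & x R^2 z) -> exists w (y R^2 w & zRw)).
F1: fails — bRe, bR²d but no w with eR²w and dRw.
F2: ✓.
F3: ✓.
Valid on: F2, F3.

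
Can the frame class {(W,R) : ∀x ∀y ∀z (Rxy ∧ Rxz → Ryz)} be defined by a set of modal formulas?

Yes: it is the Euclidean property, defined by the 5 schema ◇p → □◇p.

Definable; ◇p → □◇p defines it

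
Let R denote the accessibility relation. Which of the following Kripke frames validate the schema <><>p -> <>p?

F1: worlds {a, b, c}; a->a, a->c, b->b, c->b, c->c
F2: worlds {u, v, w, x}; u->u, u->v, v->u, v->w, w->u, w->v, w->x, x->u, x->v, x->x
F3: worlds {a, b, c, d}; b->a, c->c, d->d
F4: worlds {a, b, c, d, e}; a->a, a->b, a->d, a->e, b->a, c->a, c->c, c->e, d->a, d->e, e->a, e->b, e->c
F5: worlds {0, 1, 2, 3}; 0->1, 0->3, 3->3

F3, F5

The schema corresponds to transitivity: forall x forall y forall z (Rxy & Ryz -> Rxz).
F1: fails — Rac and Rcb but not Rab.
F2: fails — Ruv and Rvw but not Ruw.
F3: condition met.
F4: fails — Rea and Rae but not Ree.
F5: condition met.
Valid on: F3, F5.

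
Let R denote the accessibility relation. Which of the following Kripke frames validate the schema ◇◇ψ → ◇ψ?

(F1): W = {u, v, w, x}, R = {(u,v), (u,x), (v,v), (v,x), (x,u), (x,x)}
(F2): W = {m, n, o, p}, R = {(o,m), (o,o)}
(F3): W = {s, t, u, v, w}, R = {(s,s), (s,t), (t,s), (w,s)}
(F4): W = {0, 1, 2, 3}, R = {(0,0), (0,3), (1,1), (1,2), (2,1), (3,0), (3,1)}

(F2)

Frame correspondent (Sahlqvist): ∀x ∀y ∀z (Rxy ∧ Ryz → Rxz) — i.e. transitivity.
(F1): fails — Rvx and Rxu but not Rvu.
(F2): ✓.
(F3): fails — Rws and Rst but not Rwt.
(F4): fails — R31 and R12 but not R32.
Valid on: (F2).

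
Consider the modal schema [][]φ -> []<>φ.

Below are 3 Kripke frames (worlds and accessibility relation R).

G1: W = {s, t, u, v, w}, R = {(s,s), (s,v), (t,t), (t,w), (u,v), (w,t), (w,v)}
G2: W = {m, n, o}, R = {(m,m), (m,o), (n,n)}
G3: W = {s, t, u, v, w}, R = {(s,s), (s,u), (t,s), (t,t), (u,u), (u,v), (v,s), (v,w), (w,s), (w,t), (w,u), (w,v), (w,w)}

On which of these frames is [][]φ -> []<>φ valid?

This is the axiom for a generalized confluence (Geach) condition; its first-order frame correspondent is forall x forall z (xRz -> exists w (x R^2 w & zRw)).
G1: fails — sRv but no w* with sR²w* and vRw*.
G2: fails — mRo but no w with mR²w and oRw.
G3: holds.

G3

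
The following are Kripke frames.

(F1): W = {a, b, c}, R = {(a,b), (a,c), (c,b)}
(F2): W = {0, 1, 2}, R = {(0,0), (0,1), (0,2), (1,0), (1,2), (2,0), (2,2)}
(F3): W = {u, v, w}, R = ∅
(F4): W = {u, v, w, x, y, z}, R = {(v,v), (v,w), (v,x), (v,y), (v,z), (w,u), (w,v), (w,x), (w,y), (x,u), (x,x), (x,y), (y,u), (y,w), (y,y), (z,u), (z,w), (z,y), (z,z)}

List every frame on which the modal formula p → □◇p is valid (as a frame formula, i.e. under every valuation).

(F3)

This is the axiom for symmetry; its first-order frame correspondent is ∀x ∀y (Rxy → Ryx).
(F1): fails — Rac but not Rca.
(F2): fails — R12 but not R21.
(F3): condition met.
(F4): fails — Rvz but not Rzv.
Valid on: (F3).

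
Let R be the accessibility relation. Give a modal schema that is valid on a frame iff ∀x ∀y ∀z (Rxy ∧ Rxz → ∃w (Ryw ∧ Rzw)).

◇□ψ → □◇ψ

This is convergence; the standard corresponding axiom is .2: ◇□ψ → □◇ψ.
Suppose ◇□ψ→□◇ψ is valid. Take Rxy, Rxz and set V(ψ)={w : Ryw}. Then □ψ at y so ◇□ψ at x, so □◇ψ at x, so ◇ψ at z, giving w with Rzw and Ryw.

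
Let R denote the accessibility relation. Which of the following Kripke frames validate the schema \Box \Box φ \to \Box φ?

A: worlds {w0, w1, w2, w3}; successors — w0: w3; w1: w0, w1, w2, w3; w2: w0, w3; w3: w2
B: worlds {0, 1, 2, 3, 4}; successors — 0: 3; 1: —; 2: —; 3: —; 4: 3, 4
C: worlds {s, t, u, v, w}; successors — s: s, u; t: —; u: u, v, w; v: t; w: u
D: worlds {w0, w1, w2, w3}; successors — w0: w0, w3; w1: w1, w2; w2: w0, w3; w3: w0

The schema corresponds to density: \forall x \forall y (Rxy \to \exists z (Rxz \wedge Rzy)).
A: fails — Rw3w2 but no z with Rw3z and Rzw2.
B: fails — R03 but no z with R0z and Rz3.
C: fails — Rvt but no z with Rvz and Rzt.
D: ✓.

D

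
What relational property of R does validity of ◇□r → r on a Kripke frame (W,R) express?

symmetry: ∀x ∀y (Rxy → Ryx)

This schema is equivalent to the B axiom r → □◇r.
It corresponds to symmetry: ∀x ∀y (Rxy → Ryx).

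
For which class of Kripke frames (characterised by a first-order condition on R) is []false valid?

□⊥ is valid iff no world has any successor (otherwise □⊥ fails at any world with one).
The converse is a direct semantic check.
Frame condition: forall x forall y ~Rxy.

Emptiness of R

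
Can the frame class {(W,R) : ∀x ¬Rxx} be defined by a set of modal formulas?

If a class were modally definable it would be closed under surjective bounded morphisms (Goldblatt–Thomason).
The 3-cycle (worlds w0,w1,w2 with w0→w1→w2→w0) is irreflexive, and the map sending every world to a single reflexive point • is a surjective bounded morphism (forth: every edge maps to (•,•); back: every world has a successor). So any modal formula valid on the 3-cycle is also valid on the reflexive point, which is not irreflexive.
Hence irreflexivity is not modally definable.

Not definable by any modal formula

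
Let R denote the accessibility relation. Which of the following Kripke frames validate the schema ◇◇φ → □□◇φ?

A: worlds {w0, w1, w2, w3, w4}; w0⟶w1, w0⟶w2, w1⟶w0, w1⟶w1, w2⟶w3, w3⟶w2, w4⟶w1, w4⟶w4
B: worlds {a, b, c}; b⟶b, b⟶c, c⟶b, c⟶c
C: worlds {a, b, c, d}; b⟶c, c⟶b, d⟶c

This is the axiom for a generalized confluence (Geach) condition; its first-order frame correspondent is ∀x ∀y ∀z ((xR²y ∧ xR²z) → ∃w (y = w ∧ zRw)).
A: fails — w0R²w0, w0R²w0 but no w with w0=w and w0Rw.
B: ✓.
C: fails — bR²b, bR²b but no w with b=w and bRw.

B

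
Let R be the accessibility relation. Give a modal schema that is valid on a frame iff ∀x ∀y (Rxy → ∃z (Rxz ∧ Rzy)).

This is density; the standard corresponding axiom is C4: □□s → □s.
Suppose □□s→□s is valid. Take Rxy and set V(s)={w : xR²w}. Then □□s at x, so □s at x, so s at y, i.e. ∃z(Rxz∧Rzy).

□□s → □s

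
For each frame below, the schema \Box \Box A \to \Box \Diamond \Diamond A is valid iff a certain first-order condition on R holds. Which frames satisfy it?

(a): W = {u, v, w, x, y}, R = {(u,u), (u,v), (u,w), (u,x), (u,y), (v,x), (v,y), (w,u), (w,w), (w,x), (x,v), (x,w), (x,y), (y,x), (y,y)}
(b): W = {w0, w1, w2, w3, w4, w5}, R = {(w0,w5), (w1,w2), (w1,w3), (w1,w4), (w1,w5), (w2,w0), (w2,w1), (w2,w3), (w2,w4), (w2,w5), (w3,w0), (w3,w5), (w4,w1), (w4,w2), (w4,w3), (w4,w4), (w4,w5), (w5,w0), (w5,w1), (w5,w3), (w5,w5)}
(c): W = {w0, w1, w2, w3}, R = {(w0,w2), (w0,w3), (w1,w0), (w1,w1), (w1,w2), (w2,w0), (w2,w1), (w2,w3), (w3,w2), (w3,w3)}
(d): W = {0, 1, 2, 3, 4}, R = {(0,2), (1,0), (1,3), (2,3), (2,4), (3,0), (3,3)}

This is the axiom for a generalized confluence (Geach) condition; its first-order frame correspondent is \forall x \forall z (xRz \to \exists w (x R^2 w \wedge z R^2 w)).
(a): condition met.
(b): condition met.
(c): condition met.
(d): fails — 2R4 but no w with 2R²w and 4R²w.

(a), (b), (c)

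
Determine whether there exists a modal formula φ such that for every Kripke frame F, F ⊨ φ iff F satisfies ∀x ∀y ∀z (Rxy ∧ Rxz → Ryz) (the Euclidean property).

This is a Sahlqvist condition; the 5 axiom ◇r → □◇r defines it.
Suppose ◇r→□◇r is valid. Take Rxy, Rxz and set V(r)={y}. Then ◇r at x, so □◇r at x, so ◇r at z, so some w with Rzw has r; w=y, i.e. Rzy. By symmetry of the argument, Ryz.

Yes, by ◇r → □◇r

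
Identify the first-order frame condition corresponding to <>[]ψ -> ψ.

symmetry: forall x forall y (Rxy -> Ryx)

This is frame-equivalent to ψ → □◇ψ (substitute ¬ψ for ψ and contrapose).
Suppose ψ→□◇ψ is valid. Take Rxy and set V(ψ)={x}. Then ψ at x, so □◇ψ at x, so ◇ψ at y, so some z with Ryz has ψ; z=x, i.e. Ryx.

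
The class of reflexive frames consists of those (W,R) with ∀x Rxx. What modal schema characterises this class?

The condition is reflexivity. The T schema □r → r defines it.
Suppose □r→r is valid. At any x set V(r)={w : Rxw}. Then □r holds at x, so r holds at x, i.e. Rxx.

□r → r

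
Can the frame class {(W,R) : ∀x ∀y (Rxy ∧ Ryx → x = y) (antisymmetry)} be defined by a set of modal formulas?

No

If a class were modally definable it would be closed under surjective bounded morphisms (Goldblatt–Thomason).
The 6-cycle (worlds w0,w1,w2,w3,w4,w5 with w0→w1→w2→w3→w4→w5→w0) is antisymmetric. Sending even-indexed worlds to • and odd-indexed worlds to ∘ is a surjective bounded morphism onto the two-world frame with •↔∘, which is not antisymmetric.
Hence antisymmetry is not modally definable.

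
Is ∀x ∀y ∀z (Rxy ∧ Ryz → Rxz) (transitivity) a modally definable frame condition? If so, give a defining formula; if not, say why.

Yes — defined by □r → □□r

Yes: it is transitivity, defined by the 4 schema □r → □□r.
Suppose □r→□□r is valid. Take Rxy, Ryz and set V(r)={w : Rxw}. Then □r at x, so □□r at x, so □r at y, so r at z, i.e. Rxz.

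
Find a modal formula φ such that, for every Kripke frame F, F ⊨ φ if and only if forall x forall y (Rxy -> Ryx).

p → □◇p

A defining formula is p → □◇p (the B axiom).
Suppose p→□◇p is valid. Take Rxy and set V(p)={x}. Then p at x, so □◇p at x, so ◇p at y, so some z with Ryz has p; z=x, i.e. Ryx.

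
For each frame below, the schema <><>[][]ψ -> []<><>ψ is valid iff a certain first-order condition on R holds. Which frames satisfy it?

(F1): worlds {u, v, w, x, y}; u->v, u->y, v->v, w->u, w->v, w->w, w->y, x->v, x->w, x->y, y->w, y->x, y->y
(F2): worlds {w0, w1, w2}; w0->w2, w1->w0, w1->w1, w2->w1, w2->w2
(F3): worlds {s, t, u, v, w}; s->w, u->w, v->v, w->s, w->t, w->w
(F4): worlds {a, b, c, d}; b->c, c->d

(F1), (F2)

The schema corresponds to a generalized confluence (Geach) condition: forall x forall y forall z ((x R^2 y & xRz) -> exists w (y R^2 w & z R^2 w)).
(F1): satisfies the condition.
(F2): satisfies the condition.
(F3): fails — sR²t, sRw but no w* with tR²w* and wR²w*.
(F4): fails — bR²d, bRc but no w with dR²w and cR²w.
Valid on: (F1), (F2).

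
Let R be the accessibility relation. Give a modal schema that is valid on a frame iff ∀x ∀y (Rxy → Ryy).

□(□p → p)

The condition is shift-reflexivity. The T□ schema □(□p → p) defines it.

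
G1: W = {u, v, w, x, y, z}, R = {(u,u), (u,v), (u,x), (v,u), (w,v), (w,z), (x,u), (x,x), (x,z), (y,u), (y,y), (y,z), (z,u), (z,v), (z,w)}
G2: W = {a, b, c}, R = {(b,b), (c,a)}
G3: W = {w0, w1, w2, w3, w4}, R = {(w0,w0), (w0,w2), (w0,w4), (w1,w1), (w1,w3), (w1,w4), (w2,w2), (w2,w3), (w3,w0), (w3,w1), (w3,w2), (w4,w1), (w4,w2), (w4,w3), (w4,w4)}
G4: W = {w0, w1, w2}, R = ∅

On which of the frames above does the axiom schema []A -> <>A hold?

This is the axiom for seriality; its first-order frame correspondent is forall x exists y Rxy.
G1: holds.
G2: fails — world a has no successor.
G3: holds.
G4: fails — world w0 has no successor.

G1, G3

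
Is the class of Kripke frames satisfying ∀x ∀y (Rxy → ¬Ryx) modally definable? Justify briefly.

No — not modally definable

If a class were modally definable it would be closed under surjective bounded morphisms (Goldblatt–Thomason).
The 4-cycle (worlds 0,1,2,3 with 0→1→2→3→0) is asymmetric. Mapping every world to a single reflexive point • is a surjective bounded morphism, and the reflexive point is not asymmetric (R•• but asymmetry requires ¬R••).
So no modal formula (or set of formulas) defines exactly the asymmetric frames.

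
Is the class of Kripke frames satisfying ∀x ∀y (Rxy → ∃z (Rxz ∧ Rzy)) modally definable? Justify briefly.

Yes, by □□r → □r

This is a Sahlqvist condition; the C4 axiom □□r → □r defines it.
Suppose □□r→□r is valid. Take Rxy and set V(r)={w : xR²w}. Then □□r at x, so □r at x, so r at y, i.e. ∃z(Rxz∧Rzy).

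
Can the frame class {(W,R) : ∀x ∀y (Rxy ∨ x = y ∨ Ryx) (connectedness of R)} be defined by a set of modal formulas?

Any modally definable frame class is closed under disjoint unions.
Take 4 disjoint single-world reflexive frames: each is trivially connected, but their disjoint union has 4 worlds with no edge between distinct components, so it is not connected.
Hence connectedness of R is not modally definable.

Not definable by any modal formula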